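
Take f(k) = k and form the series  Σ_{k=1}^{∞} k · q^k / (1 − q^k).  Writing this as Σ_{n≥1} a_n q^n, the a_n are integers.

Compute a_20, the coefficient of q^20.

d|20:{1,2,4,5,10,20}  Σf=1+2+4+5+10+20=42

a_20 = 42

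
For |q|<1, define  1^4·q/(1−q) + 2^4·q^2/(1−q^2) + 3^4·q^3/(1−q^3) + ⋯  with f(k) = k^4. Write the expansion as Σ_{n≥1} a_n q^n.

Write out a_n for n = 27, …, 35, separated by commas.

n=27: 27·1 9·3 3·9 1·27  f→[531441+6561+81+1]=538084
n=28: 28·1 14·2 7·4 4·7 2·14 1·28  f→[614656+38416+2401+256+16+1]=655746
d|29:{29,1}  Σf=707281+1=707282
n=30: 30·1 15·2 10·3 6·5 5·6 3·10 2·15 1·30  f→[810000+50625+10000+1296+625+81+16+1]=872644
q^31  k|31↦f(k): 31:923521 1:1  a_31=923522
[q^32] f(32)=1048576,f(16)=65536,f(8)=4096,f(4)=256,f(2)=16,f(1)=1 ⇒ 1118481
d|33:{33,11,3,1}  Σf=1185921+14641+81+1=1200644
[q^34] f(1)=1,f(2)=16,f(17)=83521,f(34)=1336336 ⇒ 1419874
d|35:{35,7,5,1}  Σf=1500625+2401+625+1=1503652

538084, 655746, 707282, 872644, 923522, 1118481, 1200644, 1419874, 1503652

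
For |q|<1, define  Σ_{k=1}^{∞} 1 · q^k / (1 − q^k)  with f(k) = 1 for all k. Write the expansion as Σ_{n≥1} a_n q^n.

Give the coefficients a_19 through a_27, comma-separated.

2, 6, 4, 4, 2, 8, 3, 4, 4

q^19  k|19↦f(k): 19:1 1:1  a_19=2
q^20  k|20↦f(k): 1:1 2:1 4:1 5:1 10:1 20:1  a_20=6
n=21: 21·1 7·3 3·7 1·21  f→[1+1+1+1]=4
[q^22] f(1)=1,f(2)=1,f(11)=1,f(22)=1 ⇒ 4
d|23:{1,23}  Σf=1+1=2
q^24  k|24↦f(k): 24:1 12:1 8:1 6:1 4:1 3:1 2:1 1:1  a_24=8
q^25  k|25↦f(k): 1:1 5:1 25:1  a_25=3
d|26:{1,2,13,26}  Σf=1+1+1+1=4
d|27:{1,3,9,27}  Σf=1+1+1+1=4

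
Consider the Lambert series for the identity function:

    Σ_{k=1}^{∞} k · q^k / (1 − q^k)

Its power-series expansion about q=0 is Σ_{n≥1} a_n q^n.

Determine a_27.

a_27 = 40

n=27: 1·27 3·9 9·3 27·1  f→[1+3+9+27]=40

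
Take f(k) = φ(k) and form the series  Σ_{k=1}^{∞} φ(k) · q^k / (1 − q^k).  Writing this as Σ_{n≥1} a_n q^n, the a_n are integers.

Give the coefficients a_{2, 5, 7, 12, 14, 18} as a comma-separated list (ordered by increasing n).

[q^2] φ(1)=1,φ(2)=1 ⇒ 2
[q^5] φ(5)=4,φ(1)=1 ⇒ 5
d|7:{7,1}  Σφ=6+1=7
d|12:{12,6,4,3,2,1}  Σφ=4+2+2+2+1+1=12
q^14  k|14↦φ(k): 14:6 7:6 2:1 1:1  a_14=14
d|18:{18,9,6,3,2,1}  Σφ=6+6+2+2+1+1=18

2, 5, 7, 12, 14, 18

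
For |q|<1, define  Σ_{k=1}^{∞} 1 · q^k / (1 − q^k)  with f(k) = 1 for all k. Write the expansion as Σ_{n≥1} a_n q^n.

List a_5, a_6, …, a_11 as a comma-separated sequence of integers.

q^5  k|5↦f(k): 1:1 5:1  a_5=2
q^6  k|6↦f(k): 1:1 2:1 3:1 6:1  a_6=4
d|7:{7,1}  Σf=1+1=2
n=8: 8·1 4·2 2·4 1·8  f→[1+1+1+1]=4
q^9  k|9↦f(k): 9:1 3:1 1:1  a_9=3
n=10: 1·10 2·5 5·2 10·1  f→[1+1+1+1]=4
n=11: 1·11 11·1  f→[1+1]=2

2, 4, 2, 4, 3, 4, 2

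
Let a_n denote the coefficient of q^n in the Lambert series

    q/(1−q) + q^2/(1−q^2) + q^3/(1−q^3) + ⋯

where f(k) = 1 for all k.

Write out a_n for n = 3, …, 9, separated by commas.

[q^3] f(3)=1,f(1)=1 ⇒ 2
n=4: 1·4 2·2 4·1  f→[1+1+1]=3
q^5  k|5↦f(k): 1:1 5:1  a_5=2
q^6  k|6↦f(k): 1:1 2:1 3:1 6:1  a_6=4
n=7: 1·7 7·1  f→[1+1]=2
[q^8] f(1)=1,f(2)=1,f(4)=1,f(8)=1 ⇒ 4
q^9  k|9↦f(k): 1:1 3:1 9:1  a_9=3

2, 3, 2, 4, 2, 4, 3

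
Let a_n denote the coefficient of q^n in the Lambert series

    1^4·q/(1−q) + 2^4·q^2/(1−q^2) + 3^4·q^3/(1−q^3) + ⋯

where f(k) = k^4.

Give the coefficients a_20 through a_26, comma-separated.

170898, 196964, 248914, 279842, 358258, 391251, 485554

q^20  k|20↦f(k): 1:1 2:16 4:256 5:625 10:10000 20:160000  a_20=170898
[q^21] f(1)=1,f(3)=81,f(7)=2401,f(21)=194481 ⇒ 196964
q^22  k|22↦f(k): 1:1 2:16 11:14641 22:234256  a_22=248914
n=23: 23·1 1·23  f→[279841+1]=279842
n=24: 1·24 2·12 3·8 4·6 6·4 8·3 12·2 24·1  f→[1+16+81+256+1296+4096+20736+331776]=358258
n=25: 1·25 5·5 25·1  f→[1+625+390625]=391251
d|26:{26,13,2,1}  Σf=456976+28561+16+1=485554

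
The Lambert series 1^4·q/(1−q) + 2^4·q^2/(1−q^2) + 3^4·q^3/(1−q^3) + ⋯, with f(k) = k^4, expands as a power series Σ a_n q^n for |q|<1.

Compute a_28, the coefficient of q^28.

a_28 = 655746

q^28  k|28↦f(k): 28:614656 14:38416 7:2401 4:256 2:16 1:1  a_28=655746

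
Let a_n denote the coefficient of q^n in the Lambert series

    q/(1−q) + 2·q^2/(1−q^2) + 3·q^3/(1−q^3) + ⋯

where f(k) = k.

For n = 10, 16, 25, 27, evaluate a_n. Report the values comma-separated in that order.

18, 31, 31, 40

n=10: 10·1 5·2 2·5 1·10  f→[10+5+2+1]=18
q^16  k|16↦f(k): 1:1 2:2 4:4 8:8 16:16  a_16=31
d|25:{25,5,1}  Σf=25+5+1=31
n=27: 1·27 3·9 9·3 27·1  f→[1+3+9+27]=40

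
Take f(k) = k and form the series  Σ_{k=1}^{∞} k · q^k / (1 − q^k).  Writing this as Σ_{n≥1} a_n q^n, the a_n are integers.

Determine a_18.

a_18 = 39

d|18:{1,2,3,6,9,18}  Σf=1+2+3+6+9+18=39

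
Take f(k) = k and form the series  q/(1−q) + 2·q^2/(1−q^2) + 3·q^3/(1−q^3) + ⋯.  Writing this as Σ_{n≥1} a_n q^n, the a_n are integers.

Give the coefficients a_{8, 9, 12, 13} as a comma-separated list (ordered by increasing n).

15, 13, 28, 14

q^8  k|8↦f(k): 1:1 2:2 4:4 8:8  a_8=15
q^9  k|9↦f(k): 9:9 3:3 1:1  a_9=13
[q^12] f(1)=1,f(2)=2,f(3)=3,f(4)=4,f(6)=6,f(12)=12 ⇒ 28
d|13:{1,13}  Σf=1+13=14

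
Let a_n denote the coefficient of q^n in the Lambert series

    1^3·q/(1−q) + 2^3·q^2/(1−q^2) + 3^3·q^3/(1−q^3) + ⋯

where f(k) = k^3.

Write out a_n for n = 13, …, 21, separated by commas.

d|13:{13,1}  Σf=2197+1=2198
d|14:{14,7,2,1}  Σf=2744+343+8+1=3096
d|15:{15,5,3,1}  Σf=3375+125+27+1=3528
n=16: 1·16 2·8 4·4 8·2 16·1  f→[1+8+64+512+4096]=4681
n=17: 17·1 1·17  f→[4913+1]=4914
n=18: 1·18 2·9 3·6 6·3 9·2 18·1  f→[1+8+27+216+729+5832]=6813
n=19: 19·1 1·19  f→[6859+1]=6860
[q^20] f(1)=1,f(2)=8,f(4)=64,f(5)=125,f(10)=1000,f(20)=8000 ⇒ 9198
d|21:{1,3,7,21}  Σf=1+27+343+9261=9632

2198, 3096, 3528, 4681, 4914, 6813, 6860, 9198, 9632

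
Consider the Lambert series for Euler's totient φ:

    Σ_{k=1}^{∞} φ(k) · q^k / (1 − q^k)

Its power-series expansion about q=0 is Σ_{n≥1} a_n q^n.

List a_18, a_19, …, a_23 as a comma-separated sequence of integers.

n=18: 18·1 9·2 6·3 3·6 2·9 1·18  φ→[6+6+2+2+1+1]=18
q^19  k|19↦φ(k): 19:18 1:1  a_19=19
n=20: 1·20 2·10 4·5 5·4 10·2 20·1  φ→[1+1+2+4+4+8]=20
q^21  k|21↦φ(k): 1:1 3:2 7:6 21:12  a_21=21
n=22: 22·1 11·2 2·11 1·22  φ→[10+10+1+1]=22
[q^23] φ(1)=1,φ(23)=22 ⇒ 23

18, 19, 20, 21, 22, 23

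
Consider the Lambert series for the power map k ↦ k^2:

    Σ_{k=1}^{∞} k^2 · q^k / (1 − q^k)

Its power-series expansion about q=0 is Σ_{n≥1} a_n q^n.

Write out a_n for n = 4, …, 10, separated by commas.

21, 26, 50, 50, 85, 91, 130

n=4: 4·1 2·2 1·4  f→[16+4+1]=21
q^5  k|5↦f(k): 5:25 1:1  a_5=26
q^6  k|6↦f(k): 1:1 2:4 3:9 6:36  a_6=50
q^7  k|7↦f(k): 7:49 1:1  a_7=50
[q^8] f(1)=1,f(2)=4,f(4)=16,f(8)=64 ⇒ 85
[q^9] f(9)=81,f(3)=9,f(1)=1 ⇒ 91
[q^10] f(10)=100,f(5)=25,f(2)=4,f(1)=1 ⇒ 130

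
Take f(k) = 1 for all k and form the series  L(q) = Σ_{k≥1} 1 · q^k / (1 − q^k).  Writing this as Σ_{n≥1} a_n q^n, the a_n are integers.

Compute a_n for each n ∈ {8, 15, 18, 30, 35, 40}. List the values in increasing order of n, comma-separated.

q^8  k|8↦f(k): 8:1 4:1 2:1 1:1  a_8=4
[q^15] f(1)=1,f(3)=1,f(5)=1,f(15)=1 ⇒ 4
[q^18] f(18)=1,f(9)=1,f(6)=1,f(3)=1,f(2)=1,f(1)=1 ⇒ 6
n=30: 1·30 2·15 3·10 5·6 6·5 10·3 15·2 30·1  f→[1+1+1+1+1+1+1+1]=8
[q^35] f(1)=1,f(5)=1,f(7)=1,f(35)=1 ⇒ 4
d|40:{1,2,4,5,8,10,20,40}  Σf=1+1+1+1+1+1+1+1=8

4, 4, 6, 8, 4, 8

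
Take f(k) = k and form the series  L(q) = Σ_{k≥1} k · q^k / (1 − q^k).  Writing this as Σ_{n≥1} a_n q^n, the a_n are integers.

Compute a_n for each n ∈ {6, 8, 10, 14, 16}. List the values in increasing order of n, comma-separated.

12, 15, 18, 24, 31

n=6: 1·6 2·3 3·2 6·1  f→[1+2+3+6]=12
q^8  k|8↦f(k): 1:1 2:2 4:4 8:8  a_8=15
d|10:{1,2,5,10}  Σf=1+2+5+10=18
d|14:{1,2,7,14}  Σf=1+2+7+14=24
d|16:{16,8,4,2,1}  Σf=16+8+4+2+1=31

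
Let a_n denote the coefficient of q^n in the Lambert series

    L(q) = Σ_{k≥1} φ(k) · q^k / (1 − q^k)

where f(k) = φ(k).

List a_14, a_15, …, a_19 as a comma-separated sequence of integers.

[q^14] φ(1)=1,φ(2)=1,φ(7)=6,φ(14)=6 ⇒ 14
n=15: 15·1 5·3 3·5 1·15  φ→[8+4+2+1]=15
[q^16] φ(16)=8,φ(8)=4,φ(4)=2,φ(2)=1,φ(1)=1 ⇒ 16
d|17:{1,17}  Σφ=1+16=17
[q^18] φ(1)=1,φ(2)=1,φ(3)=2,φ(6)=2,φ(9)=6,φ(18)=6 ⇒ 18
d|19:{1,19}  Σφ=1+18=19

14, 15, 16, 17, 18, 19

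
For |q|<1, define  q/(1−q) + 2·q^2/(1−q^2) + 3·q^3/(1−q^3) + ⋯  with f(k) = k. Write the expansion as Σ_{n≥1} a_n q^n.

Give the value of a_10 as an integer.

[q^10] f(1)=1,f(2)=2,f(5)=5,f(10)=10 ⇒ 18

a_10 = 18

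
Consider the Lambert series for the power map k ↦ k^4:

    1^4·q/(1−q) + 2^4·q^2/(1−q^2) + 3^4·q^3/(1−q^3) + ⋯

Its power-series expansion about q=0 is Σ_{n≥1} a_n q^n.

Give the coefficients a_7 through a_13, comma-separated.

[q^7] f(7)=2401,f(1)=1 ⇒ 2402
[q^8] f(8)=4096,f(4)=256,f(2)=16,f(1)=1 ⇒ 4369
[q^9] f(1)=1,f(3)=81,f(9)=6561 ⇒ 6643
q^10  k|10↦f(k): 1:1 2:16 5:625 10:10000  a_10=10642
d|11:{11,1}  Σf=14641+1=14642
n=12: 12·1 6·2 4·3 3·4 2·6 1·12  f→[20736+1296+256+81+16+1]=22386
q^13  k|13↦f(k): 13:28561 1:1  a_13=28562

2402, 4369, 6643, 10642, 14642, 22386, 28562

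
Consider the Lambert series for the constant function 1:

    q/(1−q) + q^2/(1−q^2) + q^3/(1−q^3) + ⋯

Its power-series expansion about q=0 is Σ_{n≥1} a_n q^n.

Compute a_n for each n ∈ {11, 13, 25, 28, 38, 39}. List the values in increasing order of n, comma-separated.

2, 2, 3, 6, 4, 4

n=11: 1·11 11·1  f→[1+1]=2
n=13: 13·1 1·13  f→[1+1]=2
d|25:{1,5,25}  Σf=1+1+1=3
n=28: 28·1 14·2 7·4 4·7 2·14 1·28  f→[1+1+1+1+1+1]=6
n=38: 1·38 2·19 19·2 38·1  f→[1+1+1+1]=4
q^39  k|39↦f(k): 39:1 13:1 3:1 1:1  a_39=4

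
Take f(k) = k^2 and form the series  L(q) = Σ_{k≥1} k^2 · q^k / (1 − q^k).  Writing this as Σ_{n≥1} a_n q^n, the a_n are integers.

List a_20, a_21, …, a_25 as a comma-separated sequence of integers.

[q^20] f(1)=1,f(2)=4,f(4)=16,f(5)=25,f(10)=100,f(20)=400 ⇒ 546
n=21: 21·1 7·3 3·7 1·21  f→[441+49+9+1]=500
[q^22] f(22)=484,f(11)=121,f(2)=4,f(1)=1 ⇒ 610
[q^23] f(23)=529,f(1)=1 ⇒ 530
q^24  k|24↦f(k): 1:1 2:4 3:9 4:16 6:36 8:64 12:144 24:576  a_24=850
q^25  k|25↦f(k): 25:625 5:25 1:1  a_25=651

546, 500, 610, 530, 850, 651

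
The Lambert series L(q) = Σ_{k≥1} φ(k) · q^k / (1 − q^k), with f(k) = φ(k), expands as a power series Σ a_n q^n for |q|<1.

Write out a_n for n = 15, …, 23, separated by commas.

[q^15] φ(15)=8,φ(5)=4,φ(3)=2,φ(1)=1 ⇒ 15
d|16:{1,2,4,8,16}  Σφ=1+1+2+4+8=16
q^17  k|17↦φ(k): 1:1 17:16  a_17=17
n=18: 18·1 9·2 6·3 3·6 2·9 1·18  φ→[6+6+2+2+1+1]=18
[q^19] φ(1)=1,φ(19)=18 ⇒ 19
n=20: 20·1 10·2 5·4 4·5 2·10 1·20  φ→[8+4+4+2+1+1]=20
q^21  k|21↦φ(k): 21:12 7:6 3:2 1:1  a_21=21
n=22: 1·22 2·11 11·2 22·1  φ→[1+1+10+10]=22
q^23  k|23↦φ(k): 1:1 23:22  a_23=23

15, 16, 17, 18, 19, 20, 21, 22, 23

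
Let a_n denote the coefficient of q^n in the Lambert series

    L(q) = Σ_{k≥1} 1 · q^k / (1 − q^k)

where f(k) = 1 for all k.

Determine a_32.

d|32:{1,2,4,8,16,32}  Σf=1+1+1+1+1+1=6

a_32 = 6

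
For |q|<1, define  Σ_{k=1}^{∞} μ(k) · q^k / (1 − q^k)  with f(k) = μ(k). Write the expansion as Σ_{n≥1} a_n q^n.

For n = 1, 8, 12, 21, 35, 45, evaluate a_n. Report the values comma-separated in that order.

1, 0, 0, 0, 0, 0

n=1: 1·1  μ→[1]=1
[q^8] μ(1)=1,μ(2)=-1,μ(4)=0,μ(8)=0 ⇒ 0
[q^12] μ(12)=0,μ(6)=1,μ(4)=0,μ(3)=-1,μ(2)=-1,μ(1)=1 ⇒ 0
n=21: 21·1 7·3 3·7 1·21  μ→[1+(-1)+(-1)+1]=0
[q^35] μ(1)=1,μ(5)=-1,μ(7)=-1,μ(35)=1 ⇒ 0
[q^45] μ(45)=0,μ(15)=1,μ(9)=0,μ(5)=-1,μ(3)=-1,μ(1)=1 ⇒ 0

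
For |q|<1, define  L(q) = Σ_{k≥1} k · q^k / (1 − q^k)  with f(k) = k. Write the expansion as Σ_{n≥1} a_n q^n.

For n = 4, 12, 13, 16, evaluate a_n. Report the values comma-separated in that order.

7, 28, 14, 31

[q^4] f(4)=4,f(2)=2,f(1)=1 ⇒ 7
d|12:{12,6,4,3,2,1}  Σf=12+6+4+3+2+1=28
n=13: 13·1 1·13  f→[13+1]=14
q^16  k|16↦f(k): 16:16 8:8 4:4 2:2 1:1  a_16=31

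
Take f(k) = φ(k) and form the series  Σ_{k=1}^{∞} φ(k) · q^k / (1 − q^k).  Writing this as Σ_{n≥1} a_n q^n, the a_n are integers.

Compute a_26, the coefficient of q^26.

n=26: 26·1 13·2 2·13 1·26  φ→[12+12+1+1]=26

a_26 = 26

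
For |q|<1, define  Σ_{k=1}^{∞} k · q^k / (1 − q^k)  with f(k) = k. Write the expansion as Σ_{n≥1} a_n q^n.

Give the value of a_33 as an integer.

a_33 = 48

n=33: 1·33 3·11 11·3 33·1  f→[1+3+11+33]=48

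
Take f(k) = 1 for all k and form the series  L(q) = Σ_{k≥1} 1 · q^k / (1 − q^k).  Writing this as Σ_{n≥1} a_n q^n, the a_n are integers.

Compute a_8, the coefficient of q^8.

[q^8] f(8)=1,f(4)=1,f(2)=1,f(1)=1 ⇒ 4

a_8 = 4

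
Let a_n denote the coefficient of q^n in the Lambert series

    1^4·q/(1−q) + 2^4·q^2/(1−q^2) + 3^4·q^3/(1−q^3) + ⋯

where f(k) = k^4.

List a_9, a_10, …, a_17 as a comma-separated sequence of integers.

n=9: 9·1 3·3 1·9  f→[6561+81+1]=6643
q^10  k|10↦f(k): 1:1 2:16 5:625 10:10000  a_10=10642
n=11: 1·11 11·1  f→[1+14641]=14642
[q^12] f(1)=1,f(2)=16,f(3)=81,f(4)=256,f(6)=1296,f(12)=20736 ⇒ 22386
d|13:{1,13}  Σf=1+28561=28562
d|14:{1,2,7,14}  Σf=1+16+2401+38416=40834
q^15  k|15↦f(k): 15:50625 5:625 3:81 1:1  a_15=51332
q^16  k|16↦f(k): 1:1 2:16 4:256 8:4096 16:65536  a_16=69905
d|17:{17,1}  Σf=83521+1=83522

6643, 10642, 14642, 22386, 28562, 40834, 51332, 69905, 83522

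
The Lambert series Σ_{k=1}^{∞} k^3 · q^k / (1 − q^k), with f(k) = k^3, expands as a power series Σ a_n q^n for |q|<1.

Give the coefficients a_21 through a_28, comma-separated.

9632, 11988, 12168, 16380, 15751, 19782, 20440, 25112

d|21:{21,7,3,1}  Σf=9261+343+27+1=9632
q^22  k|22↦f(k): 22:10648 11:1331 2:8 1:1  a_22=11988
[q^23] f(23)=12167,f(1)=1 ⇒ 12168
d|24:{24,12,8,6,4,3,2,1}  Σf=13824+1728+512+216+64+27+8+1=16380
[q^25] f(1)=1,f(5)=125,f(25)=15625 ⇒ 15751
[q^26] f(26)=17576,f(13)=2197,f(2)=8,f(1)=1 ⇒ 19782
[q^27] f(1)=1,f(3)=27,f(9)=729,f(27)=19683 ⇒ 20440
[q^28] f(28)=21952,f(14)=2744,f(7)=343,f(4)=64,f(2)=8,f(1)=1 ⇒ 25112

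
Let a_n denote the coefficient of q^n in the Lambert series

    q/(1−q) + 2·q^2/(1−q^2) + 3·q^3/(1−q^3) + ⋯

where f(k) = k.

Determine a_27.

a_27 = 40

[q^27] f(27)=27,f(9)=9,f(3)=3,f(1)=1 ⇒ 40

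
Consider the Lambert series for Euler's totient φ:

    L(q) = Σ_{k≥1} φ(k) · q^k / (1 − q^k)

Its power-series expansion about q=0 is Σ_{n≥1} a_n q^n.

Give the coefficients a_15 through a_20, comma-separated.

[q^15] φ(15)=8,φ(5)=4,φ(3)=2,φ(1)=1 ⇒ 15
q^16  k|16↦φ(k): 1:1 2:1 4:2 8:4 16:8  a_16=16
[q^17] φ(17)=16,φ(1)=1 ⇒ 17
[q^18] φ(18)=6,φ(9)=6,φ(6)=2,φ(3)=2,φ(2)=1,φ(1)=1 ⇒ 18
d|19:{1,19}  Σφ=1+18=19
[q^20] φ(1)=1,φ(2)=1,φ(4)=2,φ(5)=4,φ(10)=4,φ(20)=8 ⇒ 20

15, 16, 17, 18, 19, 20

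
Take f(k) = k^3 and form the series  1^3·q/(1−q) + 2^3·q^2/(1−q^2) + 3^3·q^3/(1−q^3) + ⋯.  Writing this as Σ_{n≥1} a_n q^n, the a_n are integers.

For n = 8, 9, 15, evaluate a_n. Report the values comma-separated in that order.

d|8:{1,2,4,8}  Σf=1+8+64+512=585
[q^9] f(9)=729,f(3)=27,f(1)=1 ⇒ 757
[q^15] f(1)=1,f(3)=27,f(5)=125,f(15)=3375 ⇒ 3528

585, 757, 3528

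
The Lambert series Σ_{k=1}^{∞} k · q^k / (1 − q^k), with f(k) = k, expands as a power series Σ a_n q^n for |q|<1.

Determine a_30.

a_30 = 72

n=30: 30·1 15·2 10·3 6·5 5·6 3·10 2·15 1·30  f→[30+15+10+6+5+3+2+1]=72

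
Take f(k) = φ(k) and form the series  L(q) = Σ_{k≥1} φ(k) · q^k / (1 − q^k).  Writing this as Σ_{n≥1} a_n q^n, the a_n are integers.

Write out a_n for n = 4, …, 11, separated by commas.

[q^4] φ(1)=1,φ(2)=1,φ(4)=2 ⇒ 4
n=5: 5·1 1·5  φ→[4+1]=5
n=6: 1·6 2·3 3·2 6·1  φ→[1+1+2+2]=6
n=7: 1·7 7·1  φ→[1+6]=7
n=8: 1·8 2·4 4·2 8·1  φ→[1+1+2+4]=8
[q^9] φ(1)=1,φ(3)=2,φ(9)=6 ⇒ 9
d|10:{10,5,2,1}  Σφ=4+4+1+1=10
q^11  k|11↦φ(k): 11:10 1:1  a_11=11

4, 5, 6, 7, 8, 9, 10, 11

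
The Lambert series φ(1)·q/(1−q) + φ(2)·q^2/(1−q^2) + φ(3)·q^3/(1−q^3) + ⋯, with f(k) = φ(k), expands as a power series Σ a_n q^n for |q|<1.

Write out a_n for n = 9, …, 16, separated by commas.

[q^9] φ(1)=1,φ(3)=2,φ(9)=6 ⇒ 9
q^10  k|10↦φ(k): 10:4 5:4 2:1 1:1  a_10=10
q^11  k|11↦φ(k): 1:1 11:10  a_11=11
n=12: 12·1 6·2 4·3 3·4 2·6 1·12  φ→[4+2+2+2+1+1]=12
q^13  k|13↦φ(k): 13:12 1:1  a_13=13
d|14:{14,7,2,1}  Σφ=6+6+1+1=14
[q^15] φ(15)=8,φ(5)=4,φ(3)=2,φ(1)=1 ⇒ 15
[q^16] φ(16)=8,φ(8)=4,φ(4)=2,φ(2)=1,φ(1)=1 ⇒ 16

9, 10, 11, 12, 13, 14, 15, 16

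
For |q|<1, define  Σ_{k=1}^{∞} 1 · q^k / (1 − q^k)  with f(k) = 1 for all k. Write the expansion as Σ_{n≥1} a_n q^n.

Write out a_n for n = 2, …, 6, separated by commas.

n=2: 2·1 1·2  f→[1+1]=2
[q^3] f(1)=1,f(3)=1 ⇒ 2
d|4:{4,2,1}  Σf=1+1+1=3
q^5  k|5↦f(k): 5:1 1:1  a_5=2
d|6:{6,3,2,1}  Σf=1+1+1+1=4

2, 2, 3, 2, 4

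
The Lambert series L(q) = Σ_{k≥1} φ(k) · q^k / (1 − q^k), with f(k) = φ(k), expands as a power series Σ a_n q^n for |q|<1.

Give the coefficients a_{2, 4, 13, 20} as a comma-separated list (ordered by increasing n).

n=2: 1·2 2·1  φ→[1+1]=2
q^4  k|4↦φ(k): 1:1 2:1 4:2  a_4=4
q^13  k|13↦φ(k): 1:1 13:12  a_13=13
d|20:{1,2,4,5,10,20}  Σφ=1+1+2+4+4+8=20

2, 4, 13, 20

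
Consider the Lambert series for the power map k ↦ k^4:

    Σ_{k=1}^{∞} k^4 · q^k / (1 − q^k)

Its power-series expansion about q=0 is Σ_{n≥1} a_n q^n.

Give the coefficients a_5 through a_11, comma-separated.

626, 1394, 2402, 4369, 6643, 10642, 14642

d|5:{1,5}  Σf=1+625=626
q^6  k|6↦f(k): 6:1296 3:81 2:16 1:1  a_6=1394
q^7  k|7↦f(k): 1:1 7:2401  a_7=2402
[q^8] f(1)=1,f(2)=16,f(4)=256,f(8)=4096 ⇒ 4369
n=9: 9·1 3·3 1·9  f→[6561+81+1]=6643
q^10  k|10↦f(k): 10:10000 5:625 2:16 1:1  a_10=10642
d|11:{1,11}  Σf=1+14641=14642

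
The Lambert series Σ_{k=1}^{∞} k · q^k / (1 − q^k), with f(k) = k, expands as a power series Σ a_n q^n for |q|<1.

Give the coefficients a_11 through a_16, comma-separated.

12, 28, 14, 24, 24, 31

q^11  k|11↦f(k): 11:11 1:1  a_11=12
q^12  k|12↦f(k): 12:12 6:6 4:4 3:3 2:2 1:1  a_12=28
d|13:{13,1}  Σf=13+1=14
d|14:{1,2,7,14}  Σf=1+2+7+14=24
n=15: 15·1 5·3 3·5 1·15  f→[15+5+3+1]=24
[q^16] f(1)=1,f(2)=2,f(4)=4,f(8)=8,f(16)=16 ⇒ 31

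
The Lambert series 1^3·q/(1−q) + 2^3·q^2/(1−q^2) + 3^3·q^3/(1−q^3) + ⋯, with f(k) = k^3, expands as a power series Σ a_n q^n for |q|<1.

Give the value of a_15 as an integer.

a_15 = 3528

n=15: 15·1 5·3 3·5 1·15  f→[3375+125+27+1]=3528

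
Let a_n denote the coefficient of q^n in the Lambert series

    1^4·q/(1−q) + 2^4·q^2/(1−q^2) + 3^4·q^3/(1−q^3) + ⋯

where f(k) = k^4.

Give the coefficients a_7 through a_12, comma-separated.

n=7: 1·7 7·1  f→[1+2401]=2402
q^8  k|8↦f(k): 8:4096 4:256 2:16 1:1  a_8=4369
[q^9] f(1)=1,f(3)=81,f(9)=6561 ⇒ 6643
q^10  k|10↦f(k): 1:1 2:16 5:625 10:10000  a_10=10642
d|11:{1,11}  Σf=1+14641=14642
[q^12] f(1)=1,f(2)=16,f(3)=81,f(4)=256,f(6)=1296,f(12)=20736 ⇒ 22386

2402, 4369, 6643, 10642, 14642, 22386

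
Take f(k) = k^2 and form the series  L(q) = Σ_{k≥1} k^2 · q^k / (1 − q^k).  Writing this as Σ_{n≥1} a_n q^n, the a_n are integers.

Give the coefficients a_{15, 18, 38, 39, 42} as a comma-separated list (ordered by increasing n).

260, 455, 1810, 1700, 2500

q^15  k|15↦f(k): 1:1 3:9 5:25 15:225  a_15=260
[q^18] f(18)=324,f(9)=81,f(6)=36,f(3)=9,f(2)=4,f(1)=1 ⇒ 455
q^38  k|38↦f(k): 38:1444 19:361 2:4 1:1  a_38=1810
[q^39] f(39)=1521,f(13)=169,f(3)=9,f(1)=1 ⇒ 1700
[q^42] f(42)=1764,f(21)=441,f(14)=196,f(7)=49,f(6)=36,f(3)=9,f(2)=4,f(1)=1 ⇒ 2500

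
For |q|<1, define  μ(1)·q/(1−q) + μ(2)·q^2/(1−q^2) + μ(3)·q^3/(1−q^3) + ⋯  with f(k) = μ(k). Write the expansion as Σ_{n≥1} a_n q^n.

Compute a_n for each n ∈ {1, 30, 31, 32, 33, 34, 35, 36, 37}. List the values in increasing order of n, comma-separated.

[q^1] μ(1)=1 ⇒ 1
d|30:{30,15,10,6,5,3,2,1}  Σμ=(-1)+1+1+1+(-1)+(-1)+(-1)+1=0
q^31  k|31↦μ(k): 31:-1 1:1  a_31=0
[q^32] μ(32)=0,μ(16)=0,μ(8)=0,μ(4)=0,μ(2)=-1,μ(1)=1 ⇒ 0
n=33: 1·33 3·11 11·3 33·1  μ→[1+(-1)+(-1)+1]=0
[q^34] μ(34)=1,μ(17)=-1,μ(2)=-1,μ(1)=1 ⇒ 0
n=35: 1·35 5·7 7·5 35·1  μ→[1+(-1)+(-1)+1]=0
d|36:{1,2,3,4,6,9,12,18,36}  Σμ=1+(-1)+(-1)+0+1+0+0+0+0=0
q^37  k|37↦μ(k): 37:-1 1:1  a_37=0

1, 0, 0, 0, 0, 0, 0, 0, 0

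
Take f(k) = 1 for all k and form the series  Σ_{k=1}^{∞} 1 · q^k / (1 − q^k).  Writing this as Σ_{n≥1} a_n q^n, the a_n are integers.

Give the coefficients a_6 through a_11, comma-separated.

4, 2, 4, 3, 4, 2

q^6  k|6↦f(k): 6:1 3:1 2:1 1:1  a_6=4
d|7:{7,1}  Σf=1+1=2
n=8: 8·1 4·2 2·4 1·8  f→[1+1+1+1]=4
[q^9] f(1)=1,f(3)=1,f(9)=1 ⇒ 3
d|10:{1,2,5,10}  Σf=1+1+1+1=4
[q^11] f(1)=1,f(11)=1 ⇒ 2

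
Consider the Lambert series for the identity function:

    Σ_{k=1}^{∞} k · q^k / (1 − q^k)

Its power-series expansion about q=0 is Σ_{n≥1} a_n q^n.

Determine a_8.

d|8:{1,2,4,8}  Σf=1+2+4+8=15

a_8 = 15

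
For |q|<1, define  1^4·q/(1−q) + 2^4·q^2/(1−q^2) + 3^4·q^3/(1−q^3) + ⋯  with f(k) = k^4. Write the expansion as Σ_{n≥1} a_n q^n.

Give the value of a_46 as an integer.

a_46 = 4757314

[q^46] f(1)=1,f(2)=16,f(23)=279841,f(46)=4477456 ⇒ 4757314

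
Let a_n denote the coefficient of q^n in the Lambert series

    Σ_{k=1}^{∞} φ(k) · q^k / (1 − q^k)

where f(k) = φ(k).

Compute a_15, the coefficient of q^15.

n=15: 15·1 5·3 3·5 1·15  φ→[8+4+2+1]=15

a_15 = 15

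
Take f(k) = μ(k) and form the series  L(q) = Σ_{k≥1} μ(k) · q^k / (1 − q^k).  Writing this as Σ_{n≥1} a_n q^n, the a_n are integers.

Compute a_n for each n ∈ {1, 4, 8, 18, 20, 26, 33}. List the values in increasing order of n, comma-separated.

1, 0, 0, 0, 0, 0, 0

n=1: 1·1  μ→[1]=1
[q^4] μ(1)=1,μ(2)=-1,μ(4)=0 ⇒ 0
n=8: 8·1 4·2 2·4 1·8  μ→[0+0+(-1)+1]=0
n=18: 18·1 9·2 6·3 3·6 2·9 1·18  μ→[0+0+1+(-1)+(-1)+1]=0
[q^20] μ(1)=1,μ(2)=-1,μ(4)=0,μ(5)=-1,μ(10)=1,μ(20)=0 ⇒ 0
d|26:{1,2,13,26}  Σμ=1+(-1)+(-1)+1=0
[q^33] μ(33)=1,μ(11)=-1,μ(3)=-1,μ(1)=1 ⇒ 0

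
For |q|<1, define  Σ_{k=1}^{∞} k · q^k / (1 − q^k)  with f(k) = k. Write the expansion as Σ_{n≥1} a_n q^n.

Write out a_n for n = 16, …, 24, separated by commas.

31, 18, 39, 20, 42, 32, 36, 24, 60

q^16  k|16↦f(k): 16:16 8:8 4:4 2:2 1:1  a_16=31
d|17:{17,1}  Σf=17+1=18
n=18: 18·1 9·2 6·3 3·6 2·9 1·18  f→[18+9+6+3+2+1]=39
[q^19] f(1)=1,f(19)=19 ⇒ 20
n=20: 1·20 2·10 4·5 5·4 10·2 20·1  f→[1+2+4+5+10+20]=42
n=21: 1·21 3·7 7·3 21·1  f→[1+3+7+21]=32
d|22:{1,2,11,22}  Σf=1+2+11+22=36
n=23: 23·1 1·23  f→[23+1]=24
d|24:{24,12,8,6,4,3,2,1}  Σf=24+12+8+6+4+3+2+1=60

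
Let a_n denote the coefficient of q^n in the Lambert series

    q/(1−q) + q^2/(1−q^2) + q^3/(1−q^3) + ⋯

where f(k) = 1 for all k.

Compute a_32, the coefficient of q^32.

a_32 = 6

q^32  k|32↦f(k): 32:1 16:1 8:1 4:1 2:1 1:1  a_32=6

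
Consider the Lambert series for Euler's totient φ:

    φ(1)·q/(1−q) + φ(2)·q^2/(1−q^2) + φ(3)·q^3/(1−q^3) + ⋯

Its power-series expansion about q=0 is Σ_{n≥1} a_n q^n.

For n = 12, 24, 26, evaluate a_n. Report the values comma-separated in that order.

n=12: 12·1 6·2 4·3 3·4 2·6 1·12  φ→[4+2+2+2+1+1]=12
n=24: 24·1 12·2 8·3 6·4 4·6 3·8 2·12 1·24  φ→[8+4+4+2+2+2+1+1]=24
d|26:{1,2,13,26}  Σφ=1+1+12+12=26

12, 24, 26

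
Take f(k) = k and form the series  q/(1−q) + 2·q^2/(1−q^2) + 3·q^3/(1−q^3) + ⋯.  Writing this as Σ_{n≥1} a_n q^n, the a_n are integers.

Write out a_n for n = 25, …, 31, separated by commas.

31, 42, 40, 56, 30, 72, 32

[q^25] f(1)=1,f(5)=5,f(25)=25 ⇒ 31
n=26: 1·26 2·13 13·2 26·1  f→[1+2+13+26]=42
[q^27] f(1)=1,f(3)=3,f(9)=9,f(27)=27 ⇒ 40
[q^28] f(1)=1,f(2)=2,f(4)=4,f(7)=7,f(14)=14,f(28)=28 ⇒ 56
n=29: 1·29 29·1  f→[1+29]=30
[q^30] f(30)=30,f(15)=15,f(10)=10,f(6)=6,f(5)=5,f(3)=3,f(2)=2,f(1)=1 ⇒ 72
q^31  k|31↦f(k): 1:1 31:31  a_31=32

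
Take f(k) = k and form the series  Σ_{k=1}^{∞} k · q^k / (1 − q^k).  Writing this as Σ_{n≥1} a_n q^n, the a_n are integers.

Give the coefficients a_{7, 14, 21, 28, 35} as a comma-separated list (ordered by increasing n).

q^7  k|7↦f(k): 7:7 1:1  a_7=8
q^14  k|14↦f(k): 14:14 7:7 2:2 1:1  a_14=24
[q^21] f(21)=21,f(7)=7,f(3)=3,f(1)=1 ⇒ 32
d|28:{1,2,4,7,14,28}  Σf=1+2+4+7+14+28=56
[q^35] f(35)=35,f(7)=7,f(5)=5,f(1)=1 ⇒ 48

8, 24, 32, 56, 48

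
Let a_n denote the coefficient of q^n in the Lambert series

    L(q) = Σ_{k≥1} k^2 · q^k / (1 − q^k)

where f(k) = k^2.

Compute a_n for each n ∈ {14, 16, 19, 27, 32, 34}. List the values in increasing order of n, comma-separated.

250, 341, 362, 820, 1365, 1450

q^14  k|14↦f(k): 1:1 2:4 7:49 14:196  a_14=250
d|16:{16,8,4,2,1}  Σf=256+64+16+4+1=341
q^19  k|19↦f(k): 1:1 19:361  a_19=362
n=27: 1·27 3·9 9·3 27·1  f→[1+9+81+729]=820
d|32:{32,16,8,4,2,1}  Σf=1024+256+64+16+4+1=1365
d|34:{34,17,2,1}  Σf=1156+289+4+1=1450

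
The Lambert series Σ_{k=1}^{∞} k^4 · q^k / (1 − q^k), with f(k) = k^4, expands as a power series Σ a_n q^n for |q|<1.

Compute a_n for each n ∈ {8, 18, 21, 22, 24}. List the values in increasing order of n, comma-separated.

[q^8] f(8)=4096,f(4)=256,f(2)=16,f(1)=1 ⇒ 4369
n=18: 1·18 2·9 3·6 6·3 9·2 18·1  f→[1+16+81+1296+6561+104976]=112931
n=21: 21·1 7·3 3·7 1·21  f→[194481+2401+81+1]=196964
d|22:{1,2,11,22}  Σf=1+16+14641+234256=248914
q^24  k|24↦f(k): 24:331776 12:20736 8:4096 6:1296 4:256 3:81 2:16 1:1  a_24=358258

4369, 112931, 196964, 248914, 358258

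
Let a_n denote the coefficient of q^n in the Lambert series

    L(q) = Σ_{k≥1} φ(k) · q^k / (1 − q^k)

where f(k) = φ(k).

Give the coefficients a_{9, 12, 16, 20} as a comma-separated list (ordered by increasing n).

d|9:{1,3,9}  Σφ=1+2+6=9
q^12  k|12↦φ(k): 12:4 6:2 4:2 3:2 2:1 1:1  a_12=12
q^16  k|16↦φ(k): 16:8 8:4 4:2 2:1 1:1  a_16=16
[q^20] φ(1)=1,φ(2)=1,φ(4)=2,φ(5)=4,φ(10)=4,φ(20)=8 ⇒ 20

9, 12, 16, 20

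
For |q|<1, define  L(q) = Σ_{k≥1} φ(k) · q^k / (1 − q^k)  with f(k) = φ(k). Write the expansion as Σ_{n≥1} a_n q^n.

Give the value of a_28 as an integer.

n=28: 1·28 2·14 4·7 7·4 14·2 28·1  φ→[1+1+2+6+6+12]=28

a_28 = 28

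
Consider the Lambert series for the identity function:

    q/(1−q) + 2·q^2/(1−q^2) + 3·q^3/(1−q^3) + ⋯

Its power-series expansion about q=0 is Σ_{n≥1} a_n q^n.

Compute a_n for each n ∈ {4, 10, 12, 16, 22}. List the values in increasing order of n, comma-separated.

q^4  k|4↦f(k): 4:4 2:2 1:1  a_4=7
n=10: 10·1 5·2 2·5 1·10  f→[10+5+2+1]=18
d|12:{1,2,3,4,6,12}  Σf=1+2+3+4+6+12=28
q^16  k|16↦f(k): 1:1 2:2 4:4 8:8 16:16  a_16=31
d|22:{22,11,2,1}  Σf=22+11+2+1=36

7, 18, 28, 31, 36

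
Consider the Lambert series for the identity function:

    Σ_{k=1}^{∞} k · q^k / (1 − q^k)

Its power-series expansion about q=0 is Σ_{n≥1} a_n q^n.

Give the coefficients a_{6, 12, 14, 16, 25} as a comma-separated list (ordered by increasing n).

12, 28, 24, 31, 31

q^6  k|6↦f(k): 1:1 2:2 3:3 6:6  a_6=12
d|12:{1,2,3,4,6,12}  Σf=1+2+3+4+6+12=28
q^14  k|14↦f(k): 14:14 7:7 2:2 1:1  a_14=24
n=16: 16·1 8·2 4·4 2·8 1·16  f→[16+8+4+2+1]=31
q^25  k|25↦f(k): 1:1 5:5 25:25  a_25=31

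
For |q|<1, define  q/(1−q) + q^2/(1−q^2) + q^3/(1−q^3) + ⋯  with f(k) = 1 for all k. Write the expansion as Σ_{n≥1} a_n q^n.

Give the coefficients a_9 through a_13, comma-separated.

3, 4, 2, 6, 2

d|9:{1,3,9}  Σf=1+1+1=3
q^10  k|10↦f(k): 1:1 2:1 5:1 10:1  a_10=4
[q^11] f(1)=1,f(11)=1 ⇒ 2
q^12  k|12↦f(k): 1:1 2:1 3:1 4:1 6:1 12:1  a_12=6
d|13:{1,13}  Σf=1+1=2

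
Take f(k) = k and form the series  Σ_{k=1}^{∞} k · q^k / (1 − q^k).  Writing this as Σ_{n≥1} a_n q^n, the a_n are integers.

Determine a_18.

n=18: 1·18 2·9 3·6 6·3 9·2 18·1  f→[1+2+3+6+9+18]=39

a_18 = 39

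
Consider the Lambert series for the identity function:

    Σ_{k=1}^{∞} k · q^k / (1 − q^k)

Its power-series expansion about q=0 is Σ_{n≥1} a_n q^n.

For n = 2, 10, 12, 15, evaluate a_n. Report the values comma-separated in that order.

3, 18, 28, 24

n=2: 1·2 2·1  f→[1+2]=3
q^10  k|10↦f(k): 1:1 2:2 5:5 10:10  a_10=18
d|12:{12,6,4,3,2,1}  Σf=12+6+4+3+2+1=28
q^15  k|15↦f(k): 15:15 5:5 3:3 1:1  a_15=24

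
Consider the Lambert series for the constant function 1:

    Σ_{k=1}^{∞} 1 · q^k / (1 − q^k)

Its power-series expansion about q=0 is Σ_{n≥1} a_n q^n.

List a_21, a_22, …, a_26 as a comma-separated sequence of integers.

4, 4, 2, 8, 3, 4

[q^21] f(21)=1,f(7)=1,f(3)=1,f(1)=1 ⇒ 4
[q^22] f(1)=1,f(2)=1,f(11)=1,f(22)=1 ⇒ 4
d|23:{1,23}  Σf=1+1=2
[q^24] f(24)=1,f(12)=1,f(8)=1,f(6)=1,f(4)=1,f(3)=1,f(2)=1,f(1)=1 ⇒ 8
n=25: 1·25 5·5 25·1  f→[1+1+1]=3
d|26:{26,13,2,1}  Σf=1+1+1+1=4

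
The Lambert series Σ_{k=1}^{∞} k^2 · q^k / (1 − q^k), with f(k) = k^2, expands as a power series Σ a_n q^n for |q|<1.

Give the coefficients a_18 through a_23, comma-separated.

455, 362, 546, 500, 610, 530

d|18:{18,9,6,3,2,1}  Σf=324+81+36+9+4+1=455
q^19  k|19↦f(k): 1:1 19:361  a_19=362
[q^20] f(1)=1,f(2)=4,f(4)=16,f(5)=25,f(10)=100,f(20)=400 ⇒ 546
[q^21] f(1)=1,f(3)=9,f(7)=49,f(21)=441 ⇒ 500
[q^22] f(22)=484,f(11)=121,f(2)=4,f(1)=1 ⇒ 610
n=23: 23·1 1·23  f→[529+1]=530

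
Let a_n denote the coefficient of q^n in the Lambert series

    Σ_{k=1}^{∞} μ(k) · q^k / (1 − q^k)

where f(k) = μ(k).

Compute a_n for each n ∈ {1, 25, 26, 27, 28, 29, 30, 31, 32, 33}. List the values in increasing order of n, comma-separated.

1, 0, 0, 0, 0, 0, 0, 0, 0, 0

q^1  k|1↦μ(k): 1:1  a_1=1
d|25:{1,5,25}  Σμ=1+(-1)+0=0
n=26: 26·1 13·2 2·13 1·26  μ→[1+(-1)+(-1)+1]=0
q^27  k|27↦μ(k): 1:1 3:-1 9:0 27:0  a_27=0
q^28  k|28↦μ(k): 28:0 14:1 7:-1 4:0 2:-1 1:1  a_28=0
[q^29] μ(29)=-1,μ(1)=1 ⇒ 0
d|30:{30,15,10,6,5,3,2,1}  Σμ=(-1)+1+1+1+(-1)+(-1)+(-1)+1=0
n=31: 31·1 1·31  μ→[(-1)+1]=0
n=32: 1·32 2·16 4·8 8·4 16·2 32·1  μ→[1+(-1)+0+0+0+0]=0
d|33:{33,11,3,1}  Σμ=1+(-1)+(-1)+1=0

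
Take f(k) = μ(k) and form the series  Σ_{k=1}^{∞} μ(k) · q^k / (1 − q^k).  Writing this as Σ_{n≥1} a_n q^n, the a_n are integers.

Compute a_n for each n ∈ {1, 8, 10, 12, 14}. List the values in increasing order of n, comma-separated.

[q^1] μ(1)=1 ⇒ 1
d|8:{1,2,4,8}  Σμ=1+(-1)+0+0=0
d|10:{10,5,2,1}  Σμ=1+(-1)+(-1)+1=0
d|12:{12,6,4,3,2,1}  Σμ=0+1+0+(-1)+(-1)+1=0
q^14  k|14↦μ(k): 1:1 2:-1 7:-1 14:1  a_14=0

1, 0, 0, 0, 0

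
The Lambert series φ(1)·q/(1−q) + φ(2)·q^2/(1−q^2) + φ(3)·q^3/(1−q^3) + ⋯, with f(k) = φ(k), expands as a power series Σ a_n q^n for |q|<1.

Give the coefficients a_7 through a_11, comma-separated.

d|7:{1,7}  Σφ=1+6=7
n=8: 1·8 2·4 4·2 8·1  φ→[1+1+2+4]=8
[q^9] φ(9)=6,φ(3)=2,φ(1)=1 ⇒ 9
d|10:{1,2,5,10}  Σφ=1+1+4+4=10
d|11:{11,1}  Σφ=10+1=11

7, 8, 9, 10, 11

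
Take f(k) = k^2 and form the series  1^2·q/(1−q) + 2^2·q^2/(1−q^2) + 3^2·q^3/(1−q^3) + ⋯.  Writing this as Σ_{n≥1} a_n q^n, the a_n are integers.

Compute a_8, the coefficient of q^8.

a_8 = 85

q^8  k|8↦f(k): 8:64 4:16 2:4 1:1  a_8=85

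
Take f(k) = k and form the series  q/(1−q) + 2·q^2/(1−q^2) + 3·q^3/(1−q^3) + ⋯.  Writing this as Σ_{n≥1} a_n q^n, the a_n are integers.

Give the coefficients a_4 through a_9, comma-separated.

d|4:{4,2,1}  Σf=4+2+1=7
[q^5] f(5)=5,f(1)=1 ⇒ 6
q^6  k|6↦f(k): 6:6 3:3 2:2 1:1  a_6=12
q^7  k|7↦f(k): 1:1 7:7  a_7=8
d|8:{1,2,4,8}  Σf=1+2+4+8=15
d|9:{9,3,1}  Σf=9+3+1=13

7, 6, 12, 8, 15, 13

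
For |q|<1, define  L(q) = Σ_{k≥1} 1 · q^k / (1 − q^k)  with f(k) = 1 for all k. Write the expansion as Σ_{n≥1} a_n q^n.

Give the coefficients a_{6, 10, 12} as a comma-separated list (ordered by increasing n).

q^6  k|6↦f(k): 6:1 3:1 2:1 1:1  a_6=4
q^10  k|10↦f(k): 1:1 2:1 5:1 10:1  a_10=4
[q^12] f(12)=1,f(6)=1,f(4)=1,f(3)=1,f(2)=1,f(1)=1 ⇒ 6

4, 4, 6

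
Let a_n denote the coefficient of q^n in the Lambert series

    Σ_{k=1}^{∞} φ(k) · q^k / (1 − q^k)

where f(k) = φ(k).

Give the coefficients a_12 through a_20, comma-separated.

q^12  k|12↦φ(k): 1:1 2:1 3:2 4:2 6:2 12:4  a_12=12
q^13  k|13↦φ(k): 1:1 13:12  a_13=13
d|14:{14,7,2,1}  Σφ=6+6+1+1=14
[q^15] φ(15)=8,φ(5)=4,φ(3)=2,φ(1)=1 ⇒ 15
n=16: 16·1 8·2 4·4 2·8 1·16  φ→[8+4+2+1+1]=16
d|17:{1,17}  Σφ=1+16=17
[q^18] φ(18)=6,φ(9)=6,φ(6)=2,φ(3)=2,φ(2)=1,φ(1)=1 ⇒ 18
[q^19] φ(19)=18,φ(1)=1 ⇒ 19
[q^20] φ(20)=8,φ(10)=4,φ(5)=4,φ(4)=2,φ(2)=1,φ(1)=1 ⇒ 20

12, 13, 14, 15, 16, 17, 18, 19, 20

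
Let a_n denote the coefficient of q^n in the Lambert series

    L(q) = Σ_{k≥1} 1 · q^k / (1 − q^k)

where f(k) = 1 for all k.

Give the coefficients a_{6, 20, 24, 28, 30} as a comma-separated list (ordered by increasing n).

[q^6] f(1)=1,f(2)=1,f(3)=1,f(6)=1 ⇒ 4
n=20: 1·20 2·10 4·5 5·4 10·2 20·1  f→[1+1+1+1+1+1]=6
d|24:{1,2,3,4,6,8,12,24}  Σf=1+1+1+1+1+1+1+1=8
q^28  k|28↦f(k): 28:1 14:1 7:1 4:1 2:1 1:1  a_28=6
n=30: 30·1 15·2 10·3 6·5 5·6 3·10 2·15 1·30  f→[1+1+1+1+1+1+1+1]=8

4, 6, 8, 6, 8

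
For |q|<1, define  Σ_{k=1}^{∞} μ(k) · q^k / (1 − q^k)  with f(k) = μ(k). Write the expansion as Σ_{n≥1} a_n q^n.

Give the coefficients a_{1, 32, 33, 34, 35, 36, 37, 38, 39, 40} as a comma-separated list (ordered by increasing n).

1, 0, 0, 0, 0, 0, 0, 0, 0, 0

d|1:{1}  Σμ=1=1
n=32: 32·1 16·2 8·4 4·8 2·16 1·32  μ→[0+0+0+0+(-1)+1]=0
n=33: 1·33 3·11 11·3 33·1  μ→[1+(-1)+(-1)+1]=0
[q^34] μ(1)=1,μ(2)=-1,μ(17)=-1,μ(34)=1 ⇒ 0
q^35  k|35↦μ(k): 1:1 5:-1 7:-1 35:1  a_35=0
n=36: 1·36 2·18 3·12 4·9 6·6 9·4 12·3 18·2 36·1  μ→[1+(-1)+(-1)+0+1+0+0+0+0]=0
n=37: 37·1 1·37  μ→[(-1)+1]=0
d|38:{1,2,19,38}  Σμ=1+(-1)+(-1)+1=0
n=39: 1·39 3·13 13·3 39·1  μ→[1+(-1)+(-1)+1]=0
d|40:{1,2,4,5,8,10,20,40}  Σμ=1+(-1)+0+(-1)+0+1+0+0=0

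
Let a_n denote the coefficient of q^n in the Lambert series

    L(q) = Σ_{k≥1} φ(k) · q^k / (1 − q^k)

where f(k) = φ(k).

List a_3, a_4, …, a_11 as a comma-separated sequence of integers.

n=3: 1·3 3·1  φ→[1+2]=3
d|4:{1,2,4}  Σφ=1+1+2=4
[q^5] φ(5)=4,φ(1)=1 ⇒ 5
n=6: 1·6 2·3 3·2 6·1  φ→[1+1+2+2]=6
[q^7] φ(1)=1,φ(7)=6 ⇒ 7
q^8  k|8↦φ(k): 1:1 2:1 4:2 8:4  a_8=8
[q^9] φ(9)=6,φ(3)=2,φ(1)=1 ⇒ 9
d|10:{10,5,2,1}  Σφ=4+4+1+1=10
q^11  k|11↦φ(k): 1:1 11:10  a_11=11

3, 4, 5, 6, 7, 8, 9, 10, 11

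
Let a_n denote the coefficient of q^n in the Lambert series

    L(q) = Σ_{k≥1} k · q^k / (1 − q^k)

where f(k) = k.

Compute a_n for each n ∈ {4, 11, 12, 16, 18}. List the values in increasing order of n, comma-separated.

7, 12, 28, 31, 39

q^4  k|4↦f(k): 1:1 2:2 4:4  a_4=7
q^11  k|11↦f(k): 1:1 11:11  a_11=12
q^12  k|12↦f(k): 12:12 6:6 4:4 3:3 2:2 1:1  a_12=28
q^16  k|16↦f(k): 1:1 2:2 4:4 8:8 16:16  a_16=31
n=18: 18·1 9·2 6·3 3·6 2·9 1·18  f→[18+9+6+3+2+1]=39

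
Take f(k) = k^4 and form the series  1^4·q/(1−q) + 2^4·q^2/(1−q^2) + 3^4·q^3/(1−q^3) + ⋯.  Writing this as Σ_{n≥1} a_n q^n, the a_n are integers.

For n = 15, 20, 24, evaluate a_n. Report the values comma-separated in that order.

51332, 170898, 358258

q^15  k|15↦f(k): 1:1 3:81 5:625 15:50625  a_15=51332
q^20  k|20↦f(k): 1:1 2:16 4:256 5:625 10:10000 20:160000  a_20=170898
n=24: 1·24 2·12 3·8 4·6 6·4 8·3 12·2 24·1  f→[1+16+81+256+1296+4096+20736+331776]=358258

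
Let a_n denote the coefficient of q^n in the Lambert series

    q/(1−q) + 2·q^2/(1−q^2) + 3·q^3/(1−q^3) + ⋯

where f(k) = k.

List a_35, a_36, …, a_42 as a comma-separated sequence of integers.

48, 91, 38, 60, 56, 90, 42, 96

[q^35] f(35)=35,f(7)=7,f(5)=5,f(1)=1 ⇒ 48
[q^36] f(1)=1,f(2)=2,f(3)=3,f(4)=4,f(6)=6,f(9)=9,f(12)=12,f(18)=18,f(36)=36 ⇒ 91
[q^37] f(37)=37,f(1)=1 ⇒ 38
n=38: 38·1 19·2 2·19 1·38  f→[38+19+2+1]=60
n=39: 1·39 3·13 13·3 39·1  f→[1+3+13+39]=56
d|40:{40,20,10,8,5,4,2,1}  Σf=40+20+10+8+5+4+2+1=90
d|41:{1,41}  Σf=1+41=42
n=42: 1·42 2·21 3·14 6·7 7·6 14·3 21·2 42·1  f→[1+2+3+6+7+14+21+42]=96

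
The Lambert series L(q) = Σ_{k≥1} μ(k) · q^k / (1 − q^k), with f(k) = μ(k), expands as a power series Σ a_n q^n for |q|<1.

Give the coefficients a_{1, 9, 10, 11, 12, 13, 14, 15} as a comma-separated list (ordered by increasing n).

1, 0, 0, 0, 0, 0, 0, 0

q^1  k|1↦μ(k): 1:1  a_1=1
d|9:{9,3,1}  Σμ=0+(-1)+1=0
q^10  k|10↦μ(k): 10:1 5:-1 2:-1 1:1  a_10=0
n=11: 1·11 11·1  μ→[1+(-1)]=0
[q^12] μ(1)=1,μ(2)=-1,μ(3)=-1,μ(4)=0,μ(6)=1,μ(12)=0 ⇒ 0
q^13  k|13↦μ(k): 13:-1 1:1  a_13=0
[q^14] μ(1)=1,μ(2)=-1,μ(7)=-1,μ(14)=1 ⇒ 0
n=15: 15·1 5·3 3·5 1·15  μ→[1+(-1)+(-1)+1]=0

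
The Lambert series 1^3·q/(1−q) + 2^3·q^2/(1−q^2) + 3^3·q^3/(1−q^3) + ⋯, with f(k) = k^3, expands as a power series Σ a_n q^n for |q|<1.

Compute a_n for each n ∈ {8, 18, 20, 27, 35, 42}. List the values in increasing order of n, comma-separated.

585, 6813, 9198, 20440, 43344, 86688

q^8  k|8↦f(k): 1:1 2:8 4:64 8:512  a_8=585
q^18  k|18↦f(k): 18:5832 9:729 6:216 3:27 2:8 1:1  a_18=6813
q^20  k|20↦f(k): 1:1 2:8 4:64 5:125 10:1000 20:8000  a_20=9198
d|27:{27,9,3,1}  Σf=19683+729+27+1=20440
[q^35] f(35)=42875,f(7)=343,f(5)=125,f(1)=1 ⇒ 43344
[q^42] f(42)=74088,f(21)=9261,f(14)=2744,f(7)=343,f(6)=216,f(3)=27,f(2)=8,f(1)=1 ⇒ 86688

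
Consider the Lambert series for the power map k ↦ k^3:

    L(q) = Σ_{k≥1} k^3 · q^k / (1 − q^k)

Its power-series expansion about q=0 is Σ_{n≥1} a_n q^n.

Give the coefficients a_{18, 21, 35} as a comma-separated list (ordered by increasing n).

d|18:{18,9,6,3,2,1}  Σf=5832+729+216+27+8+1=6813
d|21:{21,7,3,1}  Σf=9261+343+27+1=9632
d|35:{35,7,5,1}  Σf=42875+343+125+1=43344

6813, 9632, 43344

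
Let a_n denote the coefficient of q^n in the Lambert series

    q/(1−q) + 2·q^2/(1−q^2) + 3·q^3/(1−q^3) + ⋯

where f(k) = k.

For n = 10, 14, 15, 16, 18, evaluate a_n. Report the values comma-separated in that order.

d|10:{10,5,2,1}  Σf=10+5+2+1=18
[q^14] f(14)=14,f(7)=7,f(2)=2,f(1)=1 ⇒ 24
q^15  k|15↦f(k): 1:1 3:3 5:5 15:15  a_15=24
d|16:{16,8,4,2,1}  Σf=16+8+4+2+1=31
[q^18] f(1)=1,f(2)=2,f(3)=3,f(6)=6,f(9)=9,f(18)=18 ⇒ 39

18, 24, 24, 31, 39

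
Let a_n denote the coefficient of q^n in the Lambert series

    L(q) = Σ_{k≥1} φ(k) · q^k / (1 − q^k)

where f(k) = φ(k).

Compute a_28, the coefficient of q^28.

n=28: 28·1 14·2 7·4 4·7 2·14 1·28  φ→[12+6+6+2+1+1]=28

a_28 = 28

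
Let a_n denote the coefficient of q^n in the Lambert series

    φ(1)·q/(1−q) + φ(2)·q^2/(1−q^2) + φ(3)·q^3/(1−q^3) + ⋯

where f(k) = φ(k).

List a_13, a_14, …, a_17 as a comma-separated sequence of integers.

[q^13] φ(1)=1,φ(13)=12 ⇒ 13
[q^14] φ(1)=1,φ(2)=1,φ(7)=6,φ(14)=6 ⇒ 14
d|15:{15,5,3,1}  Σφ=8+4+2+1=15
n=16: 1·16 2·8 4·4 8·2 16·1  φ→[1+1+2+4+8]=16
[q^17] φ(1)=1,φ(17)=16 ⇒ 17

13, 14, 15, 16, 17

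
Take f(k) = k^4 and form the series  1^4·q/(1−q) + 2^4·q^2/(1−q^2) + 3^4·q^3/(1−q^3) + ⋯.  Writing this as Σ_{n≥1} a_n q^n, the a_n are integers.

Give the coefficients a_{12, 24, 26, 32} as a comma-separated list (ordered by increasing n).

22386, 358258, 485554, 1118481

[q^12] f(12)=20736,f(6)=1296,f(4)=256,f(3)=81,f(2)=16,f(1)=1 ⇒ 22386
n=24: 24·1 12·2 8·3 6·4 4·6 3·8 2·12 1·24  f→[331776+20736+4096+1296+256+81+16+1]=358258
[q^26] f(26)=456976,f(13)=28561,f(2)=16,f(1)=1 ⇒ 485554
d|32:{1,2,4,8,16,32}  Σf=1+16+256+4096+65536+1048576=1118481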